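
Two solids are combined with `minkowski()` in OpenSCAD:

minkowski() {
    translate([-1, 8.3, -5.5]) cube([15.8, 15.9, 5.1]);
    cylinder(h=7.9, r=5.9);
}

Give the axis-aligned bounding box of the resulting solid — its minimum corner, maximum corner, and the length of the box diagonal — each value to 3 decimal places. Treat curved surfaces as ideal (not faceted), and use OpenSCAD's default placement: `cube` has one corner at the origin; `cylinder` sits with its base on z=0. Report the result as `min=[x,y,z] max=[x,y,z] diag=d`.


min=[-6.900,2.400,-5.500] max=[20.700,30.100,7.500] diag=41.207

A = translate([-1, 8.3, -5.5]) cube([15.8, 15.9, 5.1]) → bbox [-1,8.3,-5.5] .. [14.8,24.2,-0.4]
B = cylinder(h=7.9, r=5.9) → bbox [-5.9,-5.9,0] .. [5.9,5.9,7.9]
lo = A.lo+B.lo = [-1-5.9, 8.3-5.9, -5.5+0] = [-6.900,2.400,-5.500]
hi = A.hi+B.hi = [14.8+5.9, 24.2+5.9, -0.4+7.9] = [20.700,30.100,7.500]
diag = √(27.6²+27.7²+13²) = √1698.05 = 41.207


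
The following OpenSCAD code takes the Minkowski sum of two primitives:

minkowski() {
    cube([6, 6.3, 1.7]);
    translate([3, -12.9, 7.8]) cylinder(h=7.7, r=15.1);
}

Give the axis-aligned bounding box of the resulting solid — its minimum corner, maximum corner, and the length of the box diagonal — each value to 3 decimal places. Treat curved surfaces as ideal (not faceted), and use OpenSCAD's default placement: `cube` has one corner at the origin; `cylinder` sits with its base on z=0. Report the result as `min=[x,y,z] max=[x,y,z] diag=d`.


A = translate([3, -12.9, 7.8]) cylinder(h=7.7, r=15.1) → bbox [-12.1,-28,7.8] .. [18.1,2.2,15.5]
B = cube([6, 6.3, 1.7]) → bbox [0,0,0] .. [6,6.3,1.7]
lo = A.lo+B.lo = [-12.1+0, -28+0, 7.8+0] = [-12.100,-28.000,7.800]
hi = A.hi+B.hi = [18.1+6, 2.2+6.3, 15.5+1.7] = [24.100,8.500,17.200]
diag = √(36.2²+36.5²+9.4²) = √2731.05 = 52.259

min=[-12.100,-28.000,7.800] max=[24.100,8.500,17.200] diag=52.259


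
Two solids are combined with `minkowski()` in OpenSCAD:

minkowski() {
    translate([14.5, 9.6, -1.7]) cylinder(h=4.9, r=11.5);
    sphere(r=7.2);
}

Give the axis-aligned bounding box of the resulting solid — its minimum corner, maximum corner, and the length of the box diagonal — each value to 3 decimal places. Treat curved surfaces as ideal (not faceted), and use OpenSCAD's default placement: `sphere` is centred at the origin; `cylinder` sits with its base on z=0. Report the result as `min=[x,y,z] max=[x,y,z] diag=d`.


A = translate([14.5, 9.6, -1.7]) cylinder(h=4.9, r=11.5) → bbox [3,-1.9,-1.7] .. [26,21.1,3.2]
B = sphere(r=7.2) → bbox [-7.2,-7.2,-7.2] .. [7.2,7.2,7.2]
lo = A.lo+B.lo = [3-7.2, -1.9-7.2, -1.7-7.2] = [-4.200,-9.100,-8.900]
hi = A.hi+B.hi = [26+7.2, 21.1+7.2, 3.2+7.2] = [33.200,28.300,10.400]
diag = √(37.4²+37.4²+19.3²) = √3170.01 = 56.303

min=[-4.200,-9.100,-8.900] max=[33.200,28.300,10.400] diag=56.303


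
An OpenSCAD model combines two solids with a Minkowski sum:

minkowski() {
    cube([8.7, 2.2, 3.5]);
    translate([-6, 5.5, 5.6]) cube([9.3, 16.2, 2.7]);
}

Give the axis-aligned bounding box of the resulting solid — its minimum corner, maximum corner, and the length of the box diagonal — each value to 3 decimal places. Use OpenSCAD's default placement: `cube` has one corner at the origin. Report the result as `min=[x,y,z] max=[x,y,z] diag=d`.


A = translate([-6, 5.5, 5.6]) cube([9.3, 16.2, 2.7]) → bbox [-6,5.5,5.6] .. [3.3,21.7,8.3]
B = cube([8.7, 2.2, 3.5]) → bbox [0,0,0] .. [8.7,2.2,3.5]
lo = A.lo+B.lo = [-6+0, 5.5+0, 5.6+0] = [-6.000,5.500,5.600]
hi = A.hi+B.hi = [3.3+8.7, 21.7+2.2, 8.3+3.5] = [12.000,23.900,11.800]
diag = √(18²+18.4²+6.2²) = √701 = 26.476

min=[-6.000,5.500,5.600] max=[12.000,23.900,11.800] diag=26.476


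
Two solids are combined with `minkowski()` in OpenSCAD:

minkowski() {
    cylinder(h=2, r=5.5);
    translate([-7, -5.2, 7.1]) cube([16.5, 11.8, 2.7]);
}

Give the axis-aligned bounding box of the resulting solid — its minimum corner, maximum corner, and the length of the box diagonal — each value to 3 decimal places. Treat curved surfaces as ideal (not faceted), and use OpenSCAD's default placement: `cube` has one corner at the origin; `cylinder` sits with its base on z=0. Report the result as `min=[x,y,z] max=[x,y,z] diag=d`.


A = translate([-7, -5.2, 7.1]) cube([16.5, 11.8, 2.7]) → bbox [-7,-5.2,7.1] .. [9.5,6.6,9.8]
B = cylinder(h=2, r=5.5) → bbox [-5.5,-5.5,0] .. [5.5,5.5,2]
lo = A.lo+B.lo = [-7-5.5, -5.2-5.5, 7.1+0] = [-12.500,-10.700,7.100]
hi = A.hi+B.hi = [9.5+5.5, 6.6+5.5, 9.8+2] = [15.000,12.100,11.800]
diag = √(27.5²+22.8²+4.7²) = √1298.18 = 36.030

min=[-12.500,-10.700,7.100] max=[15.000,12.100,11.800] diag=36.030


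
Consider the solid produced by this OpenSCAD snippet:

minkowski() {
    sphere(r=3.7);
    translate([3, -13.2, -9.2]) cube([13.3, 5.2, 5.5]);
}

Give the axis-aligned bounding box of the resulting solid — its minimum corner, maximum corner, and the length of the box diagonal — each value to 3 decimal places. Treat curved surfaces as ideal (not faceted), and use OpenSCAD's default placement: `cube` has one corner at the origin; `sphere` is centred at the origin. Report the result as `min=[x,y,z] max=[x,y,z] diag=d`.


A = translate([3, -13.2, -9.2]) cube([13.3, 5.2, 5.5]) → bbox [3,-13.2,-9.2] .. [16.3,-8,-3.7]
B = sphere(r=3.7) → bbox [-3.7,-3.7,-3.7] .. [3.7,3.7,3.7]
lo = A.lo+B.lo = [3-3.7, -13.2-3.7, -9.2-3.7] = [-0.700,-16.900,-12.900]
hi = A.hi+B.hi = [16.3+3.7, -8+3.7, -3.7+3.7] = [20.000,-4.300,0.000]
diag = √(20.7²+12.6²+12.9²) = √753.66 = 27.453

min=[-0.700,-16.900,-12.900] max=[20.000,-4.300,0.000] diag=27.453


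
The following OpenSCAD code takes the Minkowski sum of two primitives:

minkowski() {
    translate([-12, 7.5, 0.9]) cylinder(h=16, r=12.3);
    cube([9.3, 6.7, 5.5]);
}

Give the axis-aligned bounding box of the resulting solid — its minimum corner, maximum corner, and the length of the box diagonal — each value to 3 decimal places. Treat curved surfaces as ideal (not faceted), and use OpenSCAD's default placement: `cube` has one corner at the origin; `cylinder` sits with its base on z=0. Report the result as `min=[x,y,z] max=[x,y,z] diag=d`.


min=[-24.300,-4.800,0.900] max=[9.600,26.500,22.400] diag=50.903

A = translate([-12, 7.5, 0.9]) cylinder(h=16, r=12.3) → bbox [-24.3,-4.8,0.9] .. [0.3,19.8,16.9]
B = cube([9.3, 6.7, 5.5]) → bbox [0,0,0] .. [9.3,6.7,5.5]
lo = A.lo+B.lo = [-24.3+0, -4.8+0, 0.9+0] = [-24.300,-4.800,0.900]
hi = A.hi+B.hi = [0.3+9.3, 19.8+6.7, 16.9+5.5] = [9.600,26.500,22.400]
diag = √(33.9²+31.3²+21.5²) = √2591.15 = 50.903


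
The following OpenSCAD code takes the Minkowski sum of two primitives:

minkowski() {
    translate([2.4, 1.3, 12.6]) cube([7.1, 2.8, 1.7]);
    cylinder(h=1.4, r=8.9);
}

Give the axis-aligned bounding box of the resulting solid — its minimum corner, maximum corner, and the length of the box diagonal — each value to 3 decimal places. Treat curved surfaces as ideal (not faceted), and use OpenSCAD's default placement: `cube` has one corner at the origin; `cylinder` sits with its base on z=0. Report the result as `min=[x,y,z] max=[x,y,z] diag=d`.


min=[-6.500,-7.600,12.600] max=[18.400,13.000,15.700] diag=32.465

A = translate([2.4, 1.3, 12.6]) cube([7.1, 2.8, 1.7]) → bbox [2.4,1.3,12.6] .. [9.5,4.1,14.3]
B = cylinder(h=1.4, r=8.9) → bbox [-8.9,-8.9,0] .. [8.9,8.9,1.4]
lo = A.lo+B.lo = [2.4-8.9, 1.3-8.9, 12.6+0] = [-6.500,-7.600,12.600]
hi = A.hi+B.hi = [9.5+8.9, 4.1+8.9, 14.3+1.4] = [18.400,13.000,15.700]
diag = √(24.9²+20.6²+3.1²) = √1053.98 = 32.465


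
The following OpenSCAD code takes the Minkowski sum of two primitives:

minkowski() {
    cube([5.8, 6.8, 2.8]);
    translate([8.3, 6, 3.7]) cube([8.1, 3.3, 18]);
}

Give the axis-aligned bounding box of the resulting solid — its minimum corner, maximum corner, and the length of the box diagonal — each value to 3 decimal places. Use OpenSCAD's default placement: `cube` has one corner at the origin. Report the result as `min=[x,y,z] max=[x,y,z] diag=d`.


min=[8.300,6.000,3.700] max=[22.200,16.100,24.500] diag=26.979

A = translate([8.3, 6, 3.7]) cube([8.1, 3.3, 18]) → bbox [8.3,6,3.7] .. [16.4,9.3,21.7]
B = cube([5.8, 6.8, 2.8]) → bbox [0,0,0] .. [5.8,6.8,2.8]
lo = A.lo+B.lo = [8.3+0, 6+0, 3.7+0] = [8.300,6.000,3.700]
hi = A.hi+B.hi = [16.4+5.8, 9.3+6.8, 21.7+2.8] = [22.200,16.100,24.500]
diag = √(13.9²+10.1²+20.8²) = √727.86 = 26.979


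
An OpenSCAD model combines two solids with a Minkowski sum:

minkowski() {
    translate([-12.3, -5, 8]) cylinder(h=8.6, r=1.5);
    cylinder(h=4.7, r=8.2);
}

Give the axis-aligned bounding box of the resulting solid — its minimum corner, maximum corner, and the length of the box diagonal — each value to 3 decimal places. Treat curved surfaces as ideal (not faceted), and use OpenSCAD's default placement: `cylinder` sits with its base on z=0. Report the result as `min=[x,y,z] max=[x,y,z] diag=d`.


A = translate([-12.3, -5, 8]) cylinder(h=8.6, r=1.5) → bbox [-13.8,-6.5,8] .. [-10.8,-3.5,16.6]
B = cylinder(h=4.7, r=8.2) → bbox [-8.2,-8.2,0] .. [8.2,8.2,4.7]
lo = A.lo+B.lo = [-13.8-8.2, -6.5-8.2, 8+0] = [-22.000,-14.700,8.000]
hi = A.hi+B.hi = [-10.8+8.2, -3.5+8.2, 16.6+4.7] = [-2.600,4.700,21.300]
diag = √(19.4²+19.4²+13.3²) = √929.61 = 30.490

min=[-22.000,-14.700,8.000] max=[-2.600,4.700,21.300] diag=30.490


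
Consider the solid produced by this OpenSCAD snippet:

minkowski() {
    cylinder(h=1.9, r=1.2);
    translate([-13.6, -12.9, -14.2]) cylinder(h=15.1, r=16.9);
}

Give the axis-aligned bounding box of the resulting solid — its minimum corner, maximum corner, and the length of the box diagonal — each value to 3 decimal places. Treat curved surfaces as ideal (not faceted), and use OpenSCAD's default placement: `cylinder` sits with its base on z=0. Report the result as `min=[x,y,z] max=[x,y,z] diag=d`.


A = translate([-13.6, -12.9, -14.2]) cylinder(h=15.1, r=16.9) → bbox [-30.5,-29.8,-14.2] .. [3.3,4,0.9]
B = cylinder(h=1.9, r=1.2) → bbox [-1.2,-1.2,0] .. [1.2,1.2,1.9]
lo = A.lo+B.lo = [-30.5-1.2, -29.8-1.2, -14.2+0] = [-31.700,-31.000,-14.200]
hi = A.hi+B.hi = [3.3+1.2, 4+1.2, 0.9+1.9] = [4.500,5.200,2.800]
diag = √(36.2²+36.2²+17²) = √2909.88 = 53.943

min=[-31.700,-31.000,-14.200] max=[4.500,5.200,2.800] diag=53.943


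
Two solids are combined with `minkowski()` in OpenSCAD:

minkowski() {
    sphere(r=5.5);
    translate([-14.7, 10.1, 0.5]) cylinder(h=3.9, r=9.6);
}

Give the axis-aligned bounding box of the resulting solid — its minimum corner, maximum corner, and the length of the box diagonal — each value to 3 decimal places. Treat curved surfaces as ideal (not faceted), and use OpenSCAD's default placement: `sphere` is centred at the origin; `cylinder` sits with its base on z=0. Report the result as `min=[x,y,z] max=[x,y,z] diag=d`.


min=[-29.800,-5.000,-5.000] max=[0.400,25.200,9.900] diag=45.234

A = translate([-14.7, 10.1, 0.5]) cylinder(h=3.9, r=9.6) → bbox [-24.3,0.5,0.5] .. [-5.1,19.7,4.4]
B = sphere(r=5.5) → bbox [-5.5,-5.5,-5.5] .. [5.5,5.5,5.5]
lo = A.lo+B.lo = [-24.3-5.5, 0.5-5.5, 0.5-5.5] = [-29.800,-5.000,-5.000]
hi = A.hi+B.hi = [-5.1+5.5, 19.7+5.5, 4.4+5.5] = [0.400,25.200,9.900]
diag = √(30.2²+30.2²+14.9²) = √2046.09 = 45.234


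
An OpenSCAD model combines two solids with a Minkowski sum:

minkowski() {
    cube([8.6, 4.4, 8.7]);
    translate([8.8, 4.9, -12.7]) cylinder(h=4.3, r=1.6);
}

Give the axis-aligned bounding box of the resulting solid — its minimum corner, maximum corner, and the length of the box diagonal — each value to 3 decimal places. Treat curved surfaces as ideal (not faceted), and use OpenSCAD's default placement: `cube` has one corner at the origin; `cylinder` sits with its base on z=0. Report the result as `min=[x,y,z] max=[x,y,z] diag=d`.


A = translate([8.8, 4.9, -12.7]) cylinder(h=4.3, r=1.6) → bbox [7.2,3.3,-12.7] .. [10.4,6.5,-8.4]
B = cube([8.6, 4.4, 8.7]) → bbox [0,0,0] .. [8.6,4.4,8.7]
lo = A.lo+B.lo = [7.2+0, 3.3+0, -12.7+0] = [7.200,3.300,-12.700]
hi = A.hi+B.hi = [10.4+8.6, 6.5+4.4, -8.4+8.7] = [19.000,10.900,0.300]
diag = √(11.8²+7.6²+13²) = √366 = 19.131

min=[7.200,3.300,-12.700] max=[19.000,10.900,0.300] diag=19.131


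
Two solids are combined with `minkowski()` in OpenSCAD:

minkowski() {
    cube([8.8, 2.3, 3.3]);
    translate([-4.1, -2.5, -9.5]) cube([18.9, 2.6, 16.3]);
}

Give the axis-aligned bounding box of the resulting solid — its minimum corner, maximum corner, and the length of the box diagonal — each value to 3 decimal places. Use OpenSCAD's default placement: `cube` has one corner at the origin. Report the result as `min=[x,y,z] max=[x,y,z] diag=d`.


A = translate([-4.1, -2.5, -9.5]) cube([18.9, 2.6, 16.3]) → bbox [-4.1,-2.5,-9.5] .. [14.8,0.1,6.8]
B = cube([8.8, 2.3, 3.3]) → bbox [0,0,0] .. [8.8,2.3,3.3]
lo = A.lo+B.lo = [-4.1+0, -2.5+0, -9.5+0] = [-4.100,-2.500,-9.500]
hi = A.hi+B.hi = [14.8+8.8, 0.1+2.3, 6.8+3.3] = [23.600,2.400,10.100]
diag = √(27.7²+4.9²+19.6²) = √1175.46 = 34.285

min=[-4.100,-2.500,-9.500] max=[23.600,2.400,10.100] diag=34.285


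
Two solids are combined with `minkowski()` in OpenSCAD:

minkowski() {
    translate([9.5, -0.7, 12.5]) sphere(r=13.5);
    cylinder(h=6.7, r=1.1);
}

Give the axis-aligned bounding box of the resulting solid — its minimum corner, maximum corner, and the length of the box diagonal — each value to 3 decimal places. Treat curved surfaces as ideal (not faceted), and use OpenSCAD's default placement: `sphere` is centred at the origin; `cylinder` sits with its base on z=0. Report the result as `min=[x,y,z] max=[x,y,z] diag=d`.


A = translate([9.5, -0.7, 12.5]) sphere(r=13.5) → bbox [-4,-14.2,-1] .. [23,12.8,26]
B = cylinder(h=6.7, r=1.1) → bbox [-1.1,-1.1,0] .. [1.1,1.1,6.7]
lo = A.lo+B.lo = [-4-1.1, -14.2-1.1, -1+0] = [-5.100,-15.300,-1.000]
hi = A.hi+B.hi = [23+1.1, 12.8+1.1, 26+6.7] = [24.100,13.900,32.700]
diag = √(29.2²+29.2²+33.7²) = √2840.97 = 53.301

min=[-5.100,-15.300,-1.000] max=[24.100,13.900,32.700] diag=53.301


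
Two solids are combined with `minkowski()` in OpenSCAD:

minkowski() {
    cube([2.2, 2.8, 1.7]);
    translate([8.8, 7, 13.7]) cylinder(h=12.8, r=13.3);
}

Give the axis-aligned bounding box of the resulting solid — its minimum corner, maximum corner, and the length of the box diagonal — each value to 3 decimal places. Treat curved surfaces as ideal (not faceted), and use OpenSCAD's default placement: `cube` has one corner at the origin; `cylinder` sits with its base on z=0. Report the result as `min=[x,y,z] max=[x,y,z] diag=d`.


min=[-4.500,-6.300,13.700] max=[24.300,23.100,28.200] diag=43.635

A = translate([8.8, 7, 13.7]) cylinder(h=12.8, r=13.3) → bbox [-4.5,-6.3,13.7] .. [22.1,20.3,26.5]
B = cube([2.2, 2.8, 1.7]) → bbox [0,0,0] .. [2.2,2.8,1.7]
lo = A.lo+B.lo = [-4.5+0, -6.3+0, 13.7+0] = [-4.500,-6.300,13.700]
hi = A.hi+B.hi = [22.1+2.2, 20.3+2.8, 26.5+1.7] = [24.300,23.100,28.200]
diag = √(28.8²+29.4²+14.5²) = √1904.05 = 43.635


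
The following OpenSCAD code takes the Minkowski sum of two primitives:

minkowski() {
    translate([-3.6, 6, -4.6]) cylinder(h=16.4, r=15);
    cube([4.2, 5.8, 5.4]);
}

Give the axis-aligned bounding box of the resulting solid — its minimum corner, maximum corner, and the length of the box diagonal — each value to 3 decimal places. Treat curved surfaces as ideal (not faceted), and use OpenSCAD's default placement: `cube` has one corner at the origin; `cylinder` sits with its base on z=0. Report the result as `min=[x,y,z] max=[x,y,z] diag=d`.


A = translate([-3.6, 6, -4.6]) cylinder(h=16.4, r=15) → bbox [-18.6,-9,-4.6] .. [11.4,21,11.8]
B = cube([4.2, 5.8, 5.4]) → bbox [0,0,0] .. [4.2,5.8,5.4]
lo = A.lo+B.lo = [-18.6+0, -9+0, -4.6+0] = [-18.600,-9.000,-4.600]
hi = A.hi+B.hi = [11.4+4.2, 21+5.8, 11.8+5.4] = [15.600,26.800,17.200]
diag = √(34.2²+35.8²+21.8²) = √2926.52 = 54.097

min=[-18.600,-9.000,-4.600] max=[15.600,26.800,17.200] diag=54.097


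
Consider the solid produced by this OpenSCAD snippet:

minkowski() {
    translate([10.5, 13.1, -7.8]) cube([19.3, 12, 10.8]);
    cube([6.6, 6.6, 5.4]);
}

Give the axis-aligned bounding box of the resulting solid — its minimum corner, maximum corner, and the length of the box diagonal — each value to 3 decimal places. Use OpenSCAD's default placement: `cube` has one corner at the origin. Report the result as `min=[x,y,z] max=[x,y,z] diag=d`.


min=[10.500,13.100,-7.800] max=[36.400,31.700,8.400] diag=35.766

A = translate([10.5, 13.1, -7.8]) cube([19.3, 12, 10.8]) → bbox [10.5,13.1,-7.8] .. [29.8,25.1,3]
B = cube([6.6, 6.6, 5.4]) → bbox [0,0,0] .. [6.6,6.6,5.4]
lo = A.lo+B.lo = [10.5+0, 13.1+0, -7.8+0] = [10.500,13.100,-7.800]
hi = A.hi+B.hi = [29.8+6.6, 25.1+6.6, 3+5.4] = [36.400,31.700,8.400]
diag = √(25.9²+18.6²+16.2²) = √1279.21 = 35.766


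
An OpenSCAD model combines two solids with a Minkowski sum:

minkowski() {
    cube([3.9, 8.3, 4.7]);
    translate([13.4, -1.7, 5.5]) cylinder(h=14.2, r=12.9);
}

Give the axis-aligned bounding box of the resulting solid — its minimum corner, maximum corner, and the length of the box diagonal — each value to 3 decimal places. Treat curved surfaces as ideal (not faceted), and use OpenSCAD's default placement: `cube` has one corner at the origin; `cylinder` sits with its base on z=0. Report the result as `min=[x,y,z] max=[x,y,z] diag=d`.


min=[0.500,-14.600,5.500] max=[30.200,19.500,24.400] diag=49.011

A = translate([13.4, -1.7, 5.5]) cylinder(h=14.2, r=12.9) → bbox [0.5,-14.6,5.5] .. [26.3,11.2,19.7]
B = cube([3.9, 8.3, 4.7]) → bbox [0,0,0] .. [3.9,8.3,4.7]
lo = A.lo+B.lo = [0.5+0, -14.6+0, 5.5+0] = [0.500,-14.600,5.500]
hi = A.hi+B.hi = [26.3+3.9, 11.2+8.3, 19.7+4.7] = [30.200,19.500,24.400]
diag = √(29.7²+34.1²+18.9²) = √2402.11 = 49.011


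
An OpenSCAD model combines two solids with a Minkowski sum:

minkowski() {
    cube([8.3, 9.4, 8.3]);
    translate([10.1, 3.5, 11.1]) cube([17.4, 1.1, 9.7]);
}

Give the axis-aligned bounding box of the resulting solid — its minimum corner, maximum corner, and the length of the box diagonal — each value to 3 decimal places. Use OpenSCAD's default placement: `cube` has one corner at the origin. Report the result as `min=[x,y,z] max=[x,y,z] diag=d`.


A = translate([10.1, 3.5, 11.1]) cube([17.4, 1.1, 9.7]) → bbox [10.1,3.5,11.1] .. [27.5,4.6,20.8]
B = cube([8.3, 9.4, 8.3]) → bbox [0,0,0] .. [8.3,9.4,8.3]
lo = A.lo+B.lo = [10.1+0, 3.5+0, 11.1+0] = [10.100,3.500,11.100]
hi = A.hi+B.hi = [27.5+8.3, 4.6+9.4, 20.8+8.3] = [35.800,14.000,29.100]
diag = √(25.7²+10.5²+18²) = √1094.74 = 33.087

min=[10.100,3.500,11.100] max=[35.800,14.000,29.100] diag=33.087


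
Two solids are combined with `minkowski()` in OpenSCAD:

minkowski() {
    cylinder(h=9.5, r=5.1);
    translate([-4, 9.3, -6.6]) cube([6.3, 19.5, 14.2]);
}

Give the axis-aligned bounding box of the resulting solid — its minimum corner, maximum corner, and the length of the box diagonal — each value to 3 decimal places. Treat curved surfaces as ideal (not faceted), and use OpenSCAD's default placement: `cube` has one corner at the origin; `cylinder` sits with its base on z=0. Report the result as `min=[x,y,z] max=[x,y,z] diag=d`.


min=[-9.100,4.200,-6.600] max=[7.400,33.900,17.100] diag=41.425

A = translate([-4, 9.3, -6.6]) cube([6.3, 19.5, 14.2]) → bbox [-4,9.3,-6.6] .. [2.3,28.8,7.6]
B = cylinder(h=9.5, r=5.1) → bbox [-5.1,-5.1,0] .. [5.1,5.1,9.5]
lo = A.lo+B.lo = [-4-5.1, 9.3-5.1, -6.6+0] = [-9.100,4.200,-6.600]
hi = A.hi+B.hi = [2.3+5.1, 28.8+5.1, 7.6+9.5] = [7.400,33.900,17.100]
diag = √(16.5²+29.7²+23.7²) = √1716.03 = 41.425


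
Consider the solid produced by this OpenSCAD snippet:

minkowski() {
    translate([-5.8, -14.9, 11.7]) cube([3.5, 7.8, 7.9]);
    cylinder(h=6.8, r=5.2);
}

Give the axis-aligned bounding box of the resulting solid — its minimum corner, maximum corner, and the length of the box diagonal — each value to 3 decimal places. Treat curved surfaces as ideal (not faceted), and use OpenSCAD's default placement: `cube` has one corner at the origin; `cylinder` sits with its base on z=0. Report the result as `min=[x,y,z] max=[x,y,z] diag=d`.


min=[-11.000,-20.100,11.700] max=[2.900,-1.900,26.400] diag=27.213

A = translate([-5.8, -14.9, 11.7]) cube([3.5, 7.8, 7.9]) → bbox [-5.8,-14.9,11.7] .. [-2.3,-7.1,19.6]
B = cylinder(h=6.8, r=5.2) → bbox [-5.2,-5.2,0] .. [5.2,5.2,6.8]
lo = A.lo+B.lo = [-5.8-5.2, -14.9-5.2, 11.7+0] = [-11.000,-20.100,11.700]
hi = A.hi+B.hi = [-2.3+5.2, -7.1+5.2, 19.6+6.8] = [2.900,-1.900,26.400]
diag = √(13.9²+18.2²+14.7²) = √740.54 = 27.213


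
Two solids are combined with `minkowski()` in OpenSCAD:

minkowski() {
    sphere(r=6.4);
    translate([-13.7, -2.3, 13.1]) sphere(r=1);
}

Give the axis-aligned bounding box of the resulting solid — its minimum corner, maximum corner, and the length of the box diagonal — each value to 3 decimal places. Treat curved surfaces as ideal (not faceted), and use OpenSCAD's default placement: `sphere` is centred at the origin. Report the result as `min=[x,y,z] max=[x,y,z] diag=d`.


A = translate([-13.7, -2.3, 13.1]) sphere(r=1) → bbox [-14.7,-3.3,12.1] .. [-12.7,-1.3,14.1]
B = sphere(r=6.4) → bbox [-6.4,-6.4,-6.4] .. [6.4,6.4,6.4]
lo = A.lo+B.lo = [-14.7-6.4, -3.3-6.4, 12.1-6.4] = [-21.100,-9.700,5.700]
hi = A.hi+B.hi = [-12.7+6.4, -1.3+6.4, 14.1+6.4] = [-6.300,5.100,20.500]
diag = √(14.8²+14.8²+14.8²) = √657.12 = 25.634

min=[-21.100,-9.700,5.700] max=[-6.300,5.100,20.500] diag=25.634


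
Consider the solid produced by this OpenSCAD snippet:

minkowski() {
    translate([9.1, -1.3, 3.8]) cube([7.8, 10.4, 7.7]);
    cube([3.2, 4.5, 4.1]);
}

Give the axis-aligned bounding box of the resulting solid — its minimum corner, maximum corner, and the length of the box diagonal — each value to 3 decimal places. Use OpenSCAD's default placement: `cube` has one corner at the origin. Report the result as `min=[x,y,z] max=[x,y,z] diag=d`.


A = translate([9.1, -1.3, 3.8]) cube([7.8, 10.4, 7.7]) → bbox [9.1,-1.3,3.8] .. [16.9,9.1,11.5]
B = cube([3.2, 4.5, 4.1]) → bbox [0,0,0] .. [3.2,4.5,4.1]
lo = A.lo+B.lo = [9.1+0, -1.3+0, 3.8+0] = [9.100,-1.300,3.800]
hi = A.hi+B.hi = [16.9+3.2, 9.1+4.5, 11.5+4.1] = [20.100,13.600,15.600]
diag = √(11²+14.9²+11.8²) = √482.25 = 21.960

min=[9.100,-1.300,3.800] max=[20.100,13.600,15.600] diag=21.960


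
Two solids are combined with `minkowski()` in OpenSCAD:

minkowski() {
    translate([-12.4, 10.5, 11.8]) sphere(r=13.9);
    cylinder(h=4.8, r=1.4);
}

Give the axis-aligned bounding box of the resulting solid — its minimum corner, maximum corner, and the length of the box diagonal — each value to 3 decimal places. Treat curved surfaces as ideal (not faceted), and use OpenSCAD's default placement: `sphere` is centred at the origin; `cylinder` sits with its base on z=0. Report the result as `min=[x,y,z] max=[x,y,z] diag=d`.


A = translate([-12.4, 10.5, 11.8]) sphere(r=13.9) → bbox [-26.3,-3.4,-2.1] .. [1.5,24.4,25.7]
B = cylinder(h=4.8, r=1.4) → bbox [-1.4,-1.4,0] .. [1.4,1.4,4.8]
lo = A.lo+B.lo = [-26.3-1.4, -3.4-1.4, -2.1+0] = [-27.700,-4.800,-2.100]
hi = A.hi+B.hi = [1.5+1.4, 24.4+1.4, 25.7+4.8] = [2.900,25.800,30.500]
diag = √(30.6²+30.6²+32.6²) = √2935.48 = 54.180

min=[-27.700,-4.800,-2.100] max=[2.900,25.800,30.500] diag=54.180


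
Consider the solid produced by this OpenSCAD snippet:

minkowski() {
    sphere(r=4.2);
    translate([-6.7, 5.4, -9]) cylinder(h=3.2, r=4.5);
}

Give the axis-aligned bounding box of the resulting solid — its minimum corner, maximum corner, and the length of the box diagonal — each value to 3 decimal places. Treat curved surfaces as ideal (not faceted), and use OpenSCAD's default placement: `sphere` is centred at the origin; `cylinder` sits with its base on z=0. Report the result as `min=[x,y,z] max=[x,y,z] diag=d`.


A = translate([-6.7, 5.4, -9]) cylinder(h=3.2, r=4.5) → bbox [-11.2,0.9,-9] .. [-2.2,9.9,-5.8]
B = sphere(r=4.2) → bbox [-4.2,-4.2,-4.2] .. [4.2,4.2,4.2]
lo = A.lo+B.lo = [-11.2-4.2, 0.9-4.2, -9-4.2] = [-15.400,-3.300,-13.200]
hi = A.hi+B.hi = [-2.2+4.2, 9.9+4.2, -5.8+4.2] = [2.000,14.100,-1.600]
diag = √(17.4²+17.4²+11.6²) = √740.08 = 27.204

min=[-15.400,-3.300,-13.200] max=[2.000,14.100,-1.600] diag=27.204


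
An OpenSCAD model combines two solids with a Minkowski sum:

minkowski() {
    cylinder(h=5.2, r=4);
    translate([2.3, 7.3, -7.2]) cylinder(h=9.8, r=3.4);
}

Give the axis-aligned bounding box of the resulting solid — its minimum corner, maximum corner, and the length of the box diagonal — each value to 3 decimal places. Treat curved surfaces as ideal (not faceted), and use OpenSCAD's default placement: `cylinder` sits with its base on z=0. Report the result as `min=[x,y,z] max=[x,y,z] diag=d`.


min=[-5.100,-0.100,-7.200] max=[9.700,14.700,7.800] diag=25.750

A = translate([2.3, 7.3, -7.2]) cylinder(h=9.8, r=3.4) → bbox [-1.1,3.9,-7.2] .. [5.7,10.7,2.6]
B = cylinder(h=5.2, r=4) → bbox [-4,-4,0] .. [4,4,5.2]
lo = A.lo+B.lo = [-1.1-4, 3.9-4, -7.2+0] = [-5.100,-0.100,-7.200]
hi = A.hi+B.hi = [5.7+4, 10.7+4, 2.6+5.2] = [9.700,14.700,7.800]
diag = √(14.8²+14.8²+15²) = √663.08 = 25.750


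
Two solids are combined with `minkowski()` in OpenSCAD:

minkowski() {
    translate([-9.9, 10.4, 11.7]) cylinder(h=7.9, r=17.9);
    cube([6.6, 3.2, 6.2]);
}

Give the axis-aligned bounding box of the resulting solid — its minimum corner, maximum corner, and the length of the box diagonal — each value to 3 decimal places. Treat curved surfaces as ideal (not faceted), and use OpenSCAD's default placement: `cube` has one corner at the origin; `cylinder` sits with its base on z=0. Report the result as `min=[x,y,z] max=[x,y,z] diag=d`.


A = translate([-9.9, 10.4, 11.7]) cylinder(h=7.9, r=17.9) → bbox [-27.8,-7.5,11.7] .. [8,28.3,19.6]
B = cube([6.6, 3.2, 6.2]) → bbox [0,0,0] .. [6.6,3.2,6.2]
lo = A.lo+B.lo = [-27.8+0, -7.5+0, 11.7+0] = [-27.800,-7.500,11.700]
hi = A.hi+B.hi = [8+6.6, 28.3+3.2, 19.6+6.2] = [14.600,31.500,25.800]
diag = √(42.4²+39²+14.1²) = √3517.57 = 59.309

min=[-27.800,-7.500,11.700] max=[14.600,31.500,25.800] diag=59.309


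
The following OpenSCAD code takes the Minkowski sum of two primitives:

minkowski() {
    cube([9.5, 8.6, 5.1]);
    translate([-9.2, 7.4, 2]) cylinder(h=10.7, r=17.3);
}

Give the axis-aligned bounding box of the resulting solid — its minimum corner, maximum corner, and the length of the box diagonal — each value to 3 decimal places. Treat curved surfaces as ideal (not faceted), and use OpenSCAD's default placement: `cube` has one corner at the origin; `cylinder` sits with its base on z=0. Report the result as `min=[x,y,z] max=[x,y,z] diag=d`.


min=[-26.500,-9.900,2.000] max=[17.600,33.300,17.800] diag=63.724

A = translate([-9.2, 7.4, 2]) cylinder(h=10.7, r=17.3) → bbox [-26.5,-9.9,2] .. [8.1,24.7,12.7]
B = cube([9.5, 8.6, 5.1]) → bbox [0,0,0] .. [9.5,8.6,5.1]
lo = A.lo+B.lo = [-26.5+0, -9.9+0, 2+0] = [-26.500,-9.900,2.000]
hi = A.hi+B.hi = [8.1+9.5, 24.7+8.6, 12.7+5.1] = [17.600,33.300,17.800]
diag = √(44.1²+43.2²+15.8²) = √4060.69 = 63.724


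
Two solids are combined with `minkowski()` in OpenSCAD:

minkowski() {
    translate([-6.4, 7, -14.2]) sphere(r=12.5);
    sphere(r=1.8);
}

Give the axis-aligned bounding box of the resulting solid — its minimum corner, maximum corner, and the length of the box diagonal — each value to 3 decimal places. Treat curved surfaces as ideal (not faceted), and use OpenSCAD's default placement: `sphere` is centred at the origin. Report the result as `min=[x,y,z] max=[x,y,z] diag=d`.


min=[-20.700,-7.300,-28.500] max=[7.900,21.300,0.100] diag=49.537

A = translate([-6.4, 7, -14.2]) sphere(r=12.5) → bbox [-18.9,-5.5,-26.7] .. [6.1,19.5,-1.7]
B = sphere(r=1.8) → bbox [-1.8,-1.8,-1.8] .. [1.8,1.8,1.8]
lo = A.lo+B.lo = [-18.9-1.8, -5.5-1.8, -26.7-1.8] = [-20.700,-7.300,-28.500]
hi = A.hi+B.hi = [6.1+1.8, 19.5+1.8, -1.7+1.8] = [7.900,21.300,0.100]
diag = √(28.6²+28.6²+28.6²) = √2453.88 = 49.537


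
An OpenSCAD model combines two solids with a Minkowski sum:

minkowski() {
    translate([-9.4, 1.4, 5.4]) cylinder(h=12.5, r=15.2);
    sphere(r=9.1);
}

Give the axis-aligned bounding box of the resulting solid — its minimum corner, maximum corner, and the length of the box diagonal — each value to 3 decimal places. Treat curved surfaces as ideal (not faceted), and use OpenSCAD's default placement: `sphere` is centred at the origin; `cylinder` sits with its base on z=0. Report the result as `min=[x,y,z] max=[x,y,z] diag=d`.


A = translate([-9.4, 1.4, 5.4]) cylinder(h=12.5, r=15.2) → bbox [-24.6,-13.8,5.4] .. [5.8,16.6,17.9]
B = sphere(r=9.1) → bbox [-9.1,-9.1,-9.1] .. [9.1,9.1,9.1]
lo = A.lo+B.lo = [-24.6-9.1, -13.8-9.1, 5.4-9.1] = [-33.700,-22.900,-3.700]
hi = A.hi+B.hi = [5.8+9.1, 16.6+9.1, 17.9+9.1] = [14.900,25.700,27.000]
diag = √(48.6²+48.6²+30.7²) = √5666.41 = 75.276

min=[-33.700,-22.900,-3.700] max=[14.900,25.700,27.000] diag=75.276


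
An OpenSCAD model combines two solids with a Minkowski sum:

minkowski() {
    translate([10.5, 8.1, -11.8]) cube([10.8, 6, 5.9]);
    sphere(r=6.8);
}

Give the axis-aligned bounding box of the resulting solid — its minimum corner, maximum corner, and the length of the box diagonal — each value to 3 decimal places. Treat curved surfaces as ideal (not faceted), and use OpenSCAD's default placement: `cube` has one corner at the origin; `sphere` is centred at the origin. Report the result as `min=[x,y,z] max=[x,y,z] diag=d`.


min=[3.700,1.300,-18.600] max=[28.100,20.900,0.900] diag=36.875

A = translate([10.5, 8.1, -11.8]) cube([10.8, 6, 5.9]) → bbox [10.5,8.1,-11.8] .. [21.3,14.1,-5.9]
B = sphere(r=6.8) → bbox [-6.8,-6.8,-6.8] .. [6.8,6.8,6.8]
lo = A.lo+B.lo = [10.5-6.8, 8.1-6.8, -11.8-6.8] = [3.700,1.300,-18.600]
hi = A.hi+B.hi = [21.3+6.8, 14.1+6.8, -5.9+6.8] = [28.100,20.900,0.900]
diag = √(24.4²+19.6²+19.5²) = √1359.77 = 36.875


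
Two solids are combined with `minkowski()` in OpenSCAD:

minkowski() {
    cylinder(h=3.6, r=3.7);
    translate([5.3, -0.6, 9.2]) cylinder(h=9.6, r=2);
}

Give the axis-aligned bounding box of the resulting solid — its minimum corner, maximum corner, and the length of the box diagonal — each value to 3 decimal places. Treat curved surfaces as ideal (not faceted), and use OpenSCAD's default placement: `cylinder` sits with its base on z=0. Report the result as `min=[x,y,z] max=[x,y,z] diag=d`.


min=[-0.400,-6.300,9.200] max=[11.000,5.100,22.400] diag=20.837

A = translate([5.3, -0.6, 9.2]) cylinder(h=9.6, r=2) → bbox [3.3,-2.6,9.2] .. [7.3,1.4,18.8]
B = cylinder(h=3.6, r=3.7) → bbox [-3.7,-3.7,0] .. [3.7,3.7,3.6]
lo = A.lo+B.lo = [3.3-3.7, -2.6-3.7, 9.2+0] = [-0.400,-6.300,9.200]
hi = A.hi+B.hi = [7.3+3.7, 1.4+3.7, 18.8+3.6] = [11.000,5.100,22.400]
diag = √(11.4²+11.4²+13.2²) = √434.16 = 20.837


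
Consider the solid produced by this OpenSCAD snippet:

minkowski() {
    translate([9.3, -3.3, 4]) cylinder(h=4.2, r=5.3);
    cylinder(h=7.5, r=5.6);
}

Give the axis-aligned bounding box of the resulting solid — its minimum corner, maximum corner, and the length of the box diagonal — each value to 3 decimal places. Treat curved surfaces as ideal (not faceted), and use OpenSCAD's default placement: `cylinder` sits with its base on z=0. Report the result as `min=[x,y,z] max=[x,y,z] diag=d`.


min=[-1.600,-14.200,4.000] max=[20.200,7.600,15.700] diag=32.975

A = translate([9.3, -3.3, 4]) cylinder(h=4.2, r=5.3) → bbox [4,-8.6,4] .. [14.6,2,8.2]
B = cylinder(h=7.5, r=5.6) → bbox [-5.6,-5.6,0] .. [5.6,5.6,7.5]
lo = A.lo+B.lo = [4-5.6, -8.6-5.6, 4+0] = [-1.600,-14.200,4.000]
hi = A.hi+B.hi = [14.6+5.6, 2+5.6, 8.2+7.5] = [20.200,7.600,15.700]
diag = √(21.8²+21.8²+11.7²) = √1087.37 = 32.975


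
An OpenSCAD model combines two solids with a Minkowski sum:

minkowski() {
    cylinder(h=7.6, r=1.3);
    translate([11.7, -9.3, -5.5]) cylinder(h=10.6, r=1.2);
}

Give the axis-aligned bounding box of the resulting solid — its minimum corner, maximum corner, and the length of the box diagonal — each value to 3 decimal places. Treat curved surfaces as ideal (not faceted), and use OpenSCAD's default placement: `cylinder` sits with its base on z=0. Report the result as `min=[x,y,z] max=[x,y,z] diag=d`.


A = translate([11.7, -9.3, -5.5]) cylinder(h=10.6, r=1.2) → bbox [10.5,-10.5,-5.5] .. [12.9,-8.1,5.1]
B = cylinder(h=7.6, r=1.3) → bbox [-1.3,-1.3,0] .. [1.3,1.3,7.6]
lo = A.lo+B.lo = [10.5-1.3, -10.5-1.3, -5.5+0] = [9.200,-11.800,-5.500]
hi = A.hi+B.hi = [12.9+1.3, -8.1+1.3, 5.1+7.6] = [14.200,-6.800,12.700]
diag = √(5²+5²+18.2²) = √381.24 = 19.525

min=[9.200,-11.800,-5.500] max=[14.200,-6.800,12.700] diag=19.525


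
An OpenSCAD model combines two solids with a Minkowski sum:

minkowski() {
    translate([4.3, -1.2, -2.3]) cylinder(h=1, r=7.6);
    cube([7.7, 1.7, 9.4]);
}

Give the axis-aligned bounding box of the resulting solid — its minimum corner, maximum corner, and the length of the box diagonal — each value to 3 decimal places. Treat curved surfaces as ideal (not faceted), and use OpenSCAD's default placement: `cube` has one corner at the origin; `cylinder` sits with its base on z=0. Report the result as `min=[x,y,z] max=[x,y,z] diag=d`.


A = translate([4.3, -1.2, -2.3]) cylinder(h=1, r=7.6) → bbox [-3.3,-8.8,-2.3] .. [11.9,6.4,-1.3]
B = cube([7.7, 1.7, 9.4]) → bbox [0,0,0] .. [7.7,1.7,9.4]
lo = A.lo+B.lo = [-3.3+0, -8.8+0, -2.3+0] = [-3.300,-8.800,-2.300]
hi = A.hi+B.hi = [11.9+7.7, 6.4+1.7, -1.3+9.4] = [19.600,8.100,8.100]
diag = √(22.9²+16.9²+10.4²) = √918.18 = 30.301

min=[-3.300,-8.800,-2.300] max=[19.600,8.100,8.100] diag=30.301


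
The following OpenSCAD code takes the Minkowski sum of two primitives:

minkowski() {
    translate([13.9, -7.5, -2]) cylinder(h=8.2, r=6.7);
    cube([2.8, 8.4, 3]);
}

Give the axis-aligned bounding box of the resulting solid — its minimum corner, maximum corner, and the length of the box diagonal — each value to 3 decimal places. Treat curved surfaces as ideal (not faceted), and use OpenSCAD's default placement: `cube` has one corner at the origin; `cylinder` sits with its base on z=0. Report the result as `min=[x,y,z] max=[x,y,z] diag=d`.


A = translate([13.9, -7.5, -2]) cylinder(h=8.2, r=6.7) → bbox [7.2,-14.2,-2] .. [20.6,-0.8,6.2]
B = cube([2.8, 8.4, 3]) → bbox [0,0,0] .. [2.8,8.4,3]
lo = A.lo+B.lo = [7.2+0, -14.2+0, -2+0] = [7.200,-14.200,-2.000]
hi = A.hi+B.hi = [20.6+2.8, -0.8+8.4, 6.2+3] = [23.400,7.600,9.200]
diag = √(16.2²+21.8²+11.2²) = √863.12 = 29.379

min=[7.200,-14.200,-2.000] max=[23.400,7.600,9.200] diag=29.379


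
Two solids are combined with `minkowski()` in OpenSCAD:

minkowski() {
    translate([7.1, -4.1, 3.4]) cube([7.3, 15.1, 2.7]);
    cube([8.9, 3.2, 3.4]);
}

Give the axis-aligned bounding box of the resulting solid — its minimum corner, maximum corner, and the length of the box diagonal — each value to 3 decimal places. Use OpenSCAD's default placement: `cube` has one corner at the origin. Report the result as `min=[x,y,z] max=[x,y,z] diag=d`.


A = translate([7.1, -4.1, 3.4]) cube([7.3, 15.1, 2.7]) → bbox [7.1,-4.1,3.4] .. [14.4,11,6.1]
B = cube([8.9, 3.2, 3.4]) → bbox [0,0,0] .. [8.9,3.2,3.4]
lo = A.lo+B.lo = [7.1+0, -4.1+0, 3.4+0] = [7.100,-4.100,3.400]
hi = A.hi+B.hi = [14.4+8.9, 11+3.2, 6.1+3.4] = [23.300,14.200,9.500]
diag = √(16.2²+18.3²+6.1²) = √634.54 = 25.190

min=[7.100,-4.100,3.400] max=[23.300,14.200,9.500] diag=25.190


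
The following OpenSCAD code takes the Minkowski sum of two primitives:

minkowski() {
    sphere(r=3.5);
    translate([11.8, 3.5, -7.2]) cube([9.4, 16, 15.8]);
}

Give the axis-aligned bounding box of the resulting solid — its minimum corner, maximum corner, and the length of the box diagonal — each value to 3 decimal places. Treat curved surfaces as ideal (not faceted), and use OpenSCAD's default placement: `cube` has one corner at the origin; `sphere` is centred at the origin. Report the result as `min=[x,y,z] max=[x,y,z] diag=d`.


min=[8.300,0.000,-10.700] max=[24.700,23.000,12.100] diag=36.302

A = translate([11.8, 3.5, -7.2]) cube([9.4, 16, 15.8]) → bbox [11.8,3.5,-7.2] .. [21.2,19.5,8.6]
B = sphere(r=3.5) → bbox [-3.5,-3.5,-3.5] .. [3.5,3.5,3.5]
lo = A.lo+B.lo = [11.8-3.5, 3.5-3.5, -7.2-3.5] = [8.300,0.000,-10.700]
hi = A.hi+B.hi = [21.2+3.5, 19.5+3.5, 8.6+3.5] = [24.700,23.000,12.100]
diag = √(16.4²+23²+22.8²) = √1317.8 = 36.302


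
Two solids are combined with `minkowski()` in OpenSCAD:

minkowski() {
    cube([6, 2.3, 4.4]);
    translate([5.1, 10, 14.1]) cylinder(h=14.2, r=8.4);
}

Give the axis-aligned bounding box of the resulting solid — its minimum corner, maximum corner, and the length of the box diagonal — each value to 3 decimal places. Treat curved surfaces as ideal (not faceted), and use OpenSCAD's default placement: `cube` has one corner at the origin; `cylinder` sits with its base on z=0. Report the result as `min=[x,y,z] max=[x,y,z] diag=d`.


A = translate([5.1, 10, 14.1]) cylinder(h=14.2, r=8.4) → bbox [-3.3,1.6,14.1] .. [13.5,18.4,28.3]
B = cube([6, 2.3, 4.4]) → bbox [0,0,0] .. [6,2.3,4.4]
lo = A.lo+B.lo = [-3.3+0, 1.6+0, 14.1+0] = [-3.300,1.600,14.100]
hi = A.hi+B.hi = [13.5+6, 18.4+2.3, 28.3+4.4] = [19.500,20.700,32.700]
diag = √(22.8²+19.1²+18.6²) = √1230.61 = 35.080

min=[-3.300,1.600,14.100] max=[19.500,20.700,32.700] diag=35.080


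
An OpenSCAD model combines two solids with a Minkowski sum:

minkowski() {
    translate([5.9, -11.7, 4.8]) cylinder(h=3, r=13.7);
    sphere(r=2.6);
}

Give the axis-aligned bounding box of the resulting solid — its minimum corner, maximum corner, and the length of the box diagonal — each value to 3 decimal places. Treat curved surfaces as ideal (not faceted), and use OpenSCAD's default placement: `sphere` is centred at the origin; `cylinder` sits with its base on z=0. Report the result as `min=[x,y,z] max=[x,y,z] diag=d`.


A = translate([5.9, -11.7, 4.8]) cylinder(h=3, r=13.7) → bbox [-7.8,-25.4,4.8] .. [19.6,2,7.8]
B = sphere(r=2.6) → bbox [-2.6,-2.6,-2.6] .. [2.6,2.6,2.6]
lo = A.lo+B.lo = [-7.8-2.6, -25.4-2.6, 4.8-2.6] = [-10.400,-28.000,2.200]
hi = A.hi+B.hi = [19.6+2.6, 2+2.6, 7.8+2.6] = [22.200,4.600,10.400]
diag = √(32.6²+32.6²+8.2²) = √2192.76 = 46.827

min=[-10.400,-28.000,2.200] max=[22.200,4.600,10.400] diag=46.827


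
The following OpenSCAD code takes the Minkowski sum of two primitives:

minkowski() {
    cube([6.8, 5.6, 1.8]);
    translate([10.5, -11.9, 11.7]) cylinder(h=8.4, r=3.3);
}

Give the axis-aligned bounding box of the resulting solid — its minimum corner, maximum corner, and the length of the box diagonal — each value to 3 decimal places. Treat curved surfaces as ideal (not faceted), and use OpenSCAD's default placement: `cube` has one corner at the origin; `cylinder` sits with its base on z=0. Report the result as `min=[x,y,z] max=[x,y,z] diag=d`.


A = translate([10.5, -11.9, 11.7]) cylinder(h=8.4, r=3.3) → bbox [7.2,-15.2,11.7] .. [13.8,-8.6,20.1]
B = cube([6.8, 5.6, 1.8]) → bbox [0,0,0] .. [6.8,5.6,1.8]
lo = A.lo+B.lo = [7.2+0, -15.2+0, 11.7+0] = [7.200,-15.200,11.700]
hi = A.hi+B.hi = [13.8+6.8, -8.6+5.6, 20.1+1.8] = [20.600,-3.000,21.900]
diag = √(13.4²+12.2²+10.2²) = √432.44 = 20.795

min=[7.200,-15.200,11.700] max=[20.600,-3.000,21.900] diag=20.795


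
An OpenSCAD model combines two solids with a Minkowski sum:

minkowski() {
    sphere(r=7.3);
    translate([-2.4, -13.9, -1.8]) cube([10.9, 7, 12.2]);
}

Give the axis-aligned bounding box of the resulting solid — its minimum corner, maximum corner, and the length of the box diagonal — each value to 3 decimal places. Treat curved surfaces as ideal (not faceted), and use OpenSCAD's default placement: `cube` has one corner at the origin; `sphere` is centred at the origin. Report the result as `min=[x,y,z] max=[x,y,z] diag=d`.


A = translate([-2.4, -13.9, -1.8]) cube([10.9, 7, 12.2]) → bbox [-2.4,-13.9,-1.8] .. [8.5,-6.9,10.4]
B = sphere(r=7.3) → bbox [-7.3,-7.3,-7.3] .. [7.3,7.3,7.3]
lo = A.lo+B.lo = [-2.4-7.3, -13.9-7.3, -1.8-7.3] = [-9.700,-21.200,-9.100]
hi = A.hi+B.hi = [8.5+7.3, -6.9+7.3, 10.4+7.3] = [15.800,0.400,17.700]
diag = √(25.5²+21.6²+26.8²) = √1835.05 = 42.837

min=[-9.700,-21.200,-9.100] max=[15.800,0.400,17.700] diag=42.837
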